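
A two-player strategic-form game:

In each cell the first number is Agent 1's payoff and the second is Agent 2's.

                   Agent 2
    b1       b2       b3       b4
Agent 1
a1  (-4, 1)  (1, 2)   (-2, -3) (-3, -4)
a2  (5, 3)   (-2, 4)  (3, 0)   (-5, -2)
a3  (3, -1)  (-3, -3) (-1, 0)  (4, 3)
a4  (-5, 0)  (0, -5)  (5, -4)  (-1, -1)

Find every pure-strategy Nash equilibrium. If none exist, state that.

Agent 1 against b1: payoffs -4, 5, 3, -5 → best response a2.
Agent 1 against b2: payoffs 1, -2, -3, 0 → best response a1.
Agent 1 against b3: payoffs -2, 3, -1, 5 → best response a4.
Agent 1 against b4: payoffs -3, -5, 4, -1 → best response a3.
Agent 2 against a1: payoffs 1, 2, -3, -4 → best response b2.
Agent 2 against a2: payoffs 3, 4, 0, -2 → best response b2.
Agent 2 against a3: payoffs -1, -3, 0, 3 → best response b4.
Agent 2 against a4: payoffs 0, -5, -4, -1 → best response b1.
Mutual best responses: (a1, b2); (a3, b4).

(a1, b2), (a3, b4)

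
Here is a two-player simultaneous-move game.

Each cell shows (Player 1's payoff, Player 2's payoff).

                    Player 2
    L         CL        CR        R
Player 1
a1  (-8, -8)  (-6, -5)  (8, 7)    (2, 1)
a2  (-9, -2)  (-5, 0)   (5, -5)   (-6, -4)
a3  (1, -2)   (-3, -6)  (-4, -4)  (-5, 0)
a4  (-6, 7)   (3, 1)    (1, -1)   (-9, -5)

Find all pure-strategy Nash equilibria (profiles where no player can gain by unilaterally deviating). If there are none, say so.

Player 1 against L: payoffs -8, -9, 1, -6 → best response a3.
Player 1 against CL: payoffs -6, -5, -3, 3 → best response a4.
Player 1 against CR: payoffs 8, 5, -4, 1 → best response a1.
Player 1 against R: payoffs 2, -6, -5, -9 → best response a1.
Player 2 against a1: payoffs -8, -5, 7, 1 → best response CR.
Player 2 against a2: payoffs -2, 0, -5, -4 → best response CL.
Player 2 against a3: payoffs -2, -6, -4, 0 → best response R.
Player 2 against a4: payoffs 7, 1, -1, -5 → best response L.
Mutual best responses: (a1, CR).

(a1, CR)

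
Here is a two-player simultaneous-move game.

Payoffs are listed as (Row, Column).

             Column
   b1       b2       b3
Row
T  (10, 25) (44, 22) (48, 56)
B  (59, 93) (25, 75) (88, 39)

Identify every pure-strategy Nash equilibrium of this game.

(T, b1): Row can switch to B (10 → 59). Not NE.
(T, b2): Column can switch to b1 (22 → 25). Not NE.
(T, b3): Row can switch to B (48 → 88). Not NE.
(B, b1): Row gets 59, best alternative 10; Column gets 93, best alternative 75. No profitable deviation — NE.
(B, b2): Row can switch to T (25 → 44). Not NE.
(B, b3): Column can switch to b1 (39 → 93). Not NE.

Pure NE: (B, b1)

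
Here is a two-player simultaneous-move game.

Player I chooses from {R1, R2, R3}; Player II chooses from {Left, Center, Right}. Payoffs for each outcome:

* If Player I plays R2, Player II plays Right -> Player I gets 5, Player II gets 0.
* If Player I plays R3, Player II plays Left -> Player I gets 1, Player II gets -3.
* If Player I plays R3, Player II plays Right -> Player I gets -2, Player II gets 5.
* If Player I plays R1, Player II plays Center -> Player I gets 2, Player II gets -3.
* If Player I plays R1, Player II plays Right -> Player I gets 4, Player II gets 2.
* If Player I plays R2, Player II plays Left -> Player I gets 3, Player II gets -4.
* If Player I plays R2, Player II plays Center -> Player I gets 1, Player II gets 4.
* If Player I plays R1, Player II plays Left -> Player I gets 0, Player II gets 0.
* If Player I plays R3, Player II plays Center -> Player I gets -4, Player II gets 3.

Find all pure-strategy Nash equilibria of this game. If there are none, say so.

Player I against Left: payoffs 0, 3, 1 → best response R2.
Player I against Center: payoffs 2, 1, -4 → best response R1.
Player I against Right: payoffs 4, 5, -2 → best response R2.
Player II against R1: payoffs 0, -3, 2 → best response Right.
Player II against R2: payoffs -4, 4, 0 → best response Center.
Player II against R3: payoffs -3, 3, 5 → best response Right.
No profile is a mutual best response for all players.

There is no pure-strategy Nash equilibrium.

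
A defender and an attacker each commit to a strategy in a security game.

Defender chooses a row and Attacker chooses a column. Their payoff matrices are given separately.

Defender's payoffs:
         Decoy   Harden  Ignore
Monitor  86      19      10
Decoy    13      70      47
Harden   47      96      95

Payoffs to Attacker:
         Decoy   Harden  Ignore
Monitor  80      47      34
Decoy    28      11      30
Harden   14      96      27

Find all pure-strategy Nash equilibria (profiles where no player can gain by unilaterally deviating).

Defender against Decoy: payoffs 86, 13, 47 → best response Monitor.
Defender against Harden: payoffs 19, 70, 96 → best response Harden.
Defender against Ignore: payoffs 10, 47, 95 → best response Harden.
Attacker against Monitor: payoffs 80, 47, 34 → best response Decoy.
Attacker against Decoy: payoffs 28, 11, 30 → best response Ignore.
Attacker against Harden: payoffs 14, 96, 27 → best response Harden.
Mutual best responses: (Monitor, Decoy); (Harden, Harden).

(Monitor, Decoy), (Harden, Harden)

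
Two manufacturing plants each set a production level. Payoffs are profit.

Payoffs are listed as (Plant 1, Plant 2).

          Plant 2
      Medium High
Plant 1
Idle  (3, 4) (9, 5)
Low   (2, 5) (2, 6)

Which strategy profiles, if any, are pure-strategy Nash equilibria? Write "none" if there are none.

The unique pure-strategy Nash equilibrium is (Idle, High).

(Idle, Medium): Plant 2 can switch to High (4 → 5). Not NE.
(Idle, High): Plant 1 gets 9, best alternative 2; Plant 2 gets 5, best alternative 4. No profitable deviation — NE.
(Low, Medium): Plant 1 can switch to Idle (2 → 3). Not NE.
(Low, High): Plant 1 can switch to Idle (2 → 9). Not NE.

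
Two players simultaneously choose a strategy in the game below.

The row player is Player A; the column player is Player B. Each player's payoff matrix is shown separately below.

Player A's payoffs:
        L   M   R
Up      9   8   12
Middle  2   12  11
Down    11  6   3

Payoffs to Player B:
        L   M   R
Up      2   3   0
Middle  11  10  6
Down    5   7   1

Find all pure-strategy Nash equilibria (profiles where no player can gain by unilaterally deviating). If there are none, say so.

This game has no pure Nash equilibrium.

Mark each player's best response to every combination of opponents' strategies; a profile where every player is best-responding is a pure Nash equilibrium.
Player A against L: payoffs 9, 2, 11 → best response Down.
Player A against M: payoffs 8, 12, 6 → best response Middle.
Player A against R: payoffs 12, 11, 3 → best response Up.
Player B against Up: payoffs 2, 3, 0 → best response M.
Player B against Middle: payoffs 11, 10, 6 → best response L.
Player B against Down: payoffs 5, 7, 1 → best response M.
No profile is a mutual best response for all players.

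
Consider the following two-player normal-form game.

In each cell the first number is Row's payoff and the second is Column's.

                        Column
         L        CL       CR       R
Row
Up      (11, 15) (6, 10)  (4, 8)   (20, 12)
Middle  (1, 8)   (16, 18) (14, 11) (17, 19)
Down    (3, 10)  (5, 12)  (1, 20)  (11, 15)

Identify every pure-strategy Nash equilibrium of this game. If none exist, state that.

The unique pure-strategy Nash equilibrium is (Up, L).

Mark each player's best response to every combination of opponents' strategies; a profile where every player is best-responding is a pure Nash equilibrium.
Row against L: payoffs 11, 1, 3 → best response Up.
Row against CL: payoffs 6, 16, 5 → best response Middle.
Row against CR: payoffs 4, 14, 1 → best response Middle.
Row against R: payoffs 20, 17, 11 → best response Up.
Column against Up: payoffs 15, 10, 8, 12 → best response L.
Column against Middle: payoffs 8, 18, 11, 19 → best response R.
Column against Down: payoffs 10, 12, 20, 15 → best response CR.
Mutual best responses: (Up, L).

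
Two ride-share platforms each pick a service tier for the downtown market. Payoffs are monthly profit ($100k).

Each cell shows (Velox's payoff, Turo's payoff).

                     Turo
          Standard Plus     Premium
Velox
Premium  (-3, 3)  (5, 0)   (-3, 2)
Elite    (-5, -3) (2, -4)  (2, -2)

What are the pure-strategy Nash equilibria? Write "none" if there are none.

Pure-strategy Nash equilibria: (Premium, Standard), (Elite, Premium)

Mark each player's best response to every combination of opponents' strategies; a profile where every player is best-responding is a pure Nash equilibrium.
Velox against Standard: payoffs -3, -5 → best response Premium.
Velox against Plus: payoffs 5, 2 → best response Premium.
Velox against Premium: payoffs -3, 2 → best response Elite.
Turo against Premium: payoffs 3, 0, 2 → best response Standard.
Turo against Elite: payoffs -3, -4, -2 → best response Premium.
Mutual best responses: (Premium, Standard); (Elite, Premium).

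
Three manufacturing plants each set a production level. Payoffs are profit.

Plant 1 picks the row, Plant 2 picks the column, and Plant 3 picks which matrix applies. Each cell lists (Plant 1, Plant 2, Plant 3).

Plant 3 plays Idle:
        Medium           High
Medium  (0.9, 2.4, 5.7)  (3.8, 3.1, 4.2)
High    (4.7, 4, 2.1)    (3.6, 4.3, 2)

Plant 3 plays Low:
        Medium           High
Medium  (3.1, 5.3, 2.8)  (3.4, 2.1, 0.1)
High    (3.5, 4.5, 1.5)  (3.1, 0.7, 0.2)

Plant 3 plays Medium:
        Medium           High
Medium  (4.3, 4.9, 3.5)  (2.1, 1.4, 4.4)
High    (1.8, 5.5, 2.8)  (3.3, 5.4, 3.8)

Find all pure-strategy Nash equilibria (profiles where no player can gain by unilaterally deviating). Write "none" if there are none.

For each player, find the best response to each opponent profile; mutual best responses are the pure NE.
Plant 1 against (Medium, Idle): payoffs 0.9, 4.7 → best response High.
Plant 1 against (Medium, Low): payoffs 3.1, 3.5 → best response High.
Plant 1 against (Medium, Medium): payoffs 4.3, 1.8 → best response Medium.
Plant 1 against (High, Idle): payoffs 3.8, 3.6 → best response Medium.
Plant 1 against (High, Low): payoffs 3.4, 3.1 → best response Medium.
Plant 1 against (High, Medium): payoffs 2.1, 3.3 → best response High.
Plant 2 against (Medium, Idle): payoffs 2.4, 3.1 → best response High.
Plant 2 against (Medium, Low): payoffs 5.3, 2.1 → best response Medium.
Plant 2 against (Medium, Medium): payoffs 4.9, 1.4 → best response Medium.
Plant 2 against (High, Idle): payoffs 4, 4.3 → best response High.
Plant 2 against (High, Low): payoffs 4.5, 0.7 → best response Medium.
Plant 2 against (High, Medium): payoffs 5.5, 5.4 → best response Medium.
Plant 3 against (Medium, Medium): payoffs 5.7, 2.8, 3.5 → best response Idle.
Plant 3 against (Medium, High): payoffs 4.2, 0.1, 4.4 → best response Medium.
Plant 3 against (High, Medium): payoffs 2.1, 1.5, 2.8 → best response Medium.
Plant 3 against (High, High): payoffs 2, 0.2, 3.8 → best response Medium.
No profile is a mutual best response for all players.

No pure-strategy Nash equilibrium.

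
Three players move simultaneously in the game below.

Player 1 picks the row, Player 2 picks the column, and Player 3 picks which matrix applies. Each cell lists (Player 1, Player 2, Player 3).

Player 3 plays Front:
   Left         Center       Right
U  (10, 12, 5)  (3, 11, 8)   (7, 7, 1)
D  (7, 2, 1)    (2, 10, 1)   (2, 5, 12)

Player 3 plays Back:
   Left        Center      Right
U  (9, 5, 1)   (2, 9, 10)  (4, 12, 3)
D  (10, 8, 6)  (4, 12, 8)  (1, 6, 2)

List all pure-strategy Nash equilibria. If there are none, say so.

(U, Left, Front), (U, Right, Back), (D, Center, Back)

(U, Left, Front): Player 1 gets 10, best alternative 7; Player 2 gets 12, best alternative 11; Player 3 gets 5, best alternative 1. No profitable deviation — NE.
(U, Left, Back): Player 1 can switch to D (9 → 10). Not NE.
(U, Center, Front): Player 2 can switch to Left (11 → 12). Not NE.
(U, Center, Back): Player 1 can switch to D (2 → 4). Not NE.
(U, Right, Front): Player 2 can switch to Left (7 → 12). Not NE.
(U, Right, Back): Player 1 gets 4, best alternative 1; Player 2 gets 12, best alternative 9; Player 3 gets 3, best alternative 1. No profitable deviation — NE.
(D, Left, Front): Player 1 can switch to U (7 → 10). Not NE.
(D, Left, Back): Player 2 can switch to Center (8 → 12). Not NE.
(D, Center, Front): Player 1 can switch to U (2 → 3). Not NE.
(D, Center, Back): Player 1 gets 4, best alternative 2; Player 2 gets 12, best alternative 8; Player 3 gets 8, best alternative 1. No profitable deviation — NE.
(D, Right, Front): Player 1 can switch to U (2 → 7). Not NE.
(The remaining 1 profile has a profitable deviation by the same check.)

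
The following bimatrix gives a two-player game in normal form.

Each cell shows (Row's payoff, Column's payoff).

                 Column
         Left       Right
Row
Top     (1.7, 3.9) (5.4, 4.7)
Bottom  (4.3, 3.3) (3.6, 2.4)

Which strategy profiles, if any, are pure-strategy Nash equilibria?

(Top, Right), (Bottom, Left)

Row against Left: payoffs 1.7, 4.3 → best response Bottom.
Row against Right: payoffs 5.4, 3.6 → best response Top.
Column against Top: payoffs 3.9, 4.7 → best response Right.
Column against Bottom: payoffs 3.3, 2.4 → best response Left.
Mutual best responses: (Top, Right); (Bottom, Left).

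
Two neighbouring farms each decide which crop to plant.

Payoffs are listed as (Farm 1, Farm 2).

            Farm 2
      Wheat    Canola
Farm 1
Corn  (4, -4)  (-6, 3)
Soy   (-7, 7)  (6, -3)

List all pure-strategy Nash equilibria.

Farm 1 against Wheat: payoffs 4, -7 → best response Corn.
Farm 1 against Canola: payoffs -6, 6 → best response Soy.
Farm 2 against Corn: payoffs -4, 3 → best response Canola.
Farm 2 against Soy: payoffs 7, -3 → best response Wheat.
No profile is a mutual best response for all players.

There is no pure-strategy Nash equilibrium.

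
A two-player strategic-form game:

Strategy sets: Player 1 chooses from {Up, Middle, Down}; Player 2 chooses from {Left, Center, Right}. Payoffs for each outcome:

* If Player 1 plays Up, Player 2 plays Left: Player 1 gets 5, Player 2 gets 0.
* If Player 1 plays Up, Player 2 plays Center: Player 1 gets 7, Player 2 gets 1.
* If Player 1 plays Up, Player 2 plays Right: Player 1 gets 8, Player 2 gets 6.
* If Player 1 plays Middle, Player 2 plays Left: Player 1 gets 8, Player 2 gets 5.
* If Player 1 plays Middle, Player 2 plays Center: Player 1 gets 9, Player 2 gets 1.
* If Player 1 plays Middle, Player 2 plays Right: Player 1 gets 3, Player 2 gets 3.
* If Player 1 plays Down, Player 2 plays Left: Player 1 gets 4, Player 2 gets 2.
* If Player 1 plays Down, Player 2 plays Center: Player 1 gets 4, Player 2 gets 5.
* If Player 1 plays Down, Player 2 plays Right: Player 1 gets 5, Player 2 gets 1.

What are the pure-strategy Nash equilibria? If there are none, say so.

Pure-strategy Nash equilibria: (Up, Right), (Middle, Left)

For each player, find the best response to each opponent profile; mutual best responses are the pure NE.
Player 1 against Left: payoffs 5, 8, 4 → best response Middle.
Player 1 against Center: payoffs 7, 9, 4 → best response Middle.
Player 1 against Right: payoffs 8, 3, 5 → best response Up.
Player 2 against Up: payoffs 0, 1, 6 → best response Right.
Player 2 against Middle: payoffs 5, 1, 3 → best response Left.
Player 2 against Down: payoffs 2, 5, 1 → best response Center.
Mutual best responses: (Up, Right); (Middle, Left).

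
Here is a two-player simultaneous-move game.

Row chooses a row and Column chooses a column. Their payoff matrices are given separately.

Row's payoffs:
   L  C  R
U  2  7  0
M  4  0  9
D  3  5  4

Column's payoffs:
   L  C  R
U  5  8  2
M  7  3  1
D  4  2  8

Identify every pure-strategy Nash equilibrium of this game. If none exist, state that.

(U, L): Row can switch to M (2 → 4). Not NE.
(U, C): Row gets 7, best alternative 5; Column gets 8, best alternative 5. No profitable deviation — NE.
(U, R): Row can switch to M (0 → 9). Not NE.
(M, L): Row gets 4, best alternative 3; Column gets 7, best alternative 3. No profitable deviation — NE.
(M, C): Row can switch to U (0 → 7). Not NE.
(M, R): Column can switch to L (1 → 7). Not NE.
(D, L): Row can switch to M (3 → 4). Not NE.
(D, C): Row can switch to U (5 → 7). Not NE.
(D, R): Row can switch to M (4 → 9). Not NE.

(U, C); (M, L)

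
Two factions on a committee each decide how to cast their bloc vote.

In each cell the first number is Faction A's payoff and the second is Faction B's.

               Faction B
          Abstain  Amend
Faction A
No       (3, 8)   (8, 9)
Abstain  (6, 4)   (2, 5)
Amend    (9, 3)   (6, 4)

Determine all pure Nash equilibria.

The unique pure-strategy Nash equilibrium is (No, Amend).

Mark each player's best response to every combination of opponents' strategies; a profile where every player is best-responding is a pure Nash equilibrium.
Faction A against Abstain: payoffs 3, 6, 9 → best response Amend.
Faction A against Amend: payoffs 8, 2, 6 → best response No.
Faction B against No: payoffs 8, 9 → best response Amend.
Faction B against Abstain: payoffs 4, 5 → best response Amend.
Faction B against Amend: payoffs 3, 4 → best response Amend.
Mutual best responses: (No, Amend).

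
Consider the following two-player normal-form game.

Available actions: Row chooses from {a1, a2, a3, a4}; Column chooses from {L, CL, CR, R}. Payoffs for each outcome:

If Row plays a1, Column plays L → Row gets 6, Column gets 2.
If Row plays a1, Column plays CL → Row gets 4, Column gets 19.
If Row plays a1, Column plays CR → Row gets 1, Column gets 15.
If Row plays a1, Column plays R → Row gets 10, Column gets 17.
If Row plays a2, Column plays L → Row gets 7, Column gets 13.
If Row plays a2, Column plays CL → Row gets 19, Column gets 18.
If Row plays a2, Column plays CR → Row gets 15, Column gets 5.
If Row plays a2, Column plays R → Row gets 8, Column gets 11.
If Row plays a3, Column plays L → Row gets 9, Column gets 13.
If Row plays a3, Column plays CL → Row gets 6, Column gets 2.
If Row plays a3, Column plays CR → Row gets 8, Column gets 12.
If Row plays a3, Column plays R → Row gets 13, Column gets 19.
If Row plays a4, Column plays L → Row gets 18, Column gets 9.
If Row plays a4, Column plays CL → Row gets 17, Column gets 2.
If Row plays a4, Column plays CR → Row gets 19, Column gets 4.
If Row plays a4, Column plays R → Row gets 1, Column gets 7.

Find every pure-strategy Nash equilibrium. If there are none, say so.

Mark each player's best response to every combination of opponents' strategies; a profile where every player is best-responding is a pure Nash equilibrium.
Row against L: payoffs 6, 7, 9, 18 → best response a4.
Row against CL: payoffs 4, 19, 6, 17 → best response a2.
Row against CR: payoffs 1, 15, 8, 19 → best response a4.
Row against R: payoffs 10, 8, 13, 1 → best response a3.
Column against a1: payoffs 2, 19, 15, 17 → best response CL.
Column against a2: payoffs 13, 18, 5, 11 → best response CL.
Column against a3: payoffs 13, 2, 12, 19 → best response R.
Column against a4: payoffs 9, 2, 4, 7 → best response L.
Mutual best responses: (a2, CL); (a3, R); (a4, L).

The pure Nash equilibria are (a2, CL); (a3, R); (a4, L).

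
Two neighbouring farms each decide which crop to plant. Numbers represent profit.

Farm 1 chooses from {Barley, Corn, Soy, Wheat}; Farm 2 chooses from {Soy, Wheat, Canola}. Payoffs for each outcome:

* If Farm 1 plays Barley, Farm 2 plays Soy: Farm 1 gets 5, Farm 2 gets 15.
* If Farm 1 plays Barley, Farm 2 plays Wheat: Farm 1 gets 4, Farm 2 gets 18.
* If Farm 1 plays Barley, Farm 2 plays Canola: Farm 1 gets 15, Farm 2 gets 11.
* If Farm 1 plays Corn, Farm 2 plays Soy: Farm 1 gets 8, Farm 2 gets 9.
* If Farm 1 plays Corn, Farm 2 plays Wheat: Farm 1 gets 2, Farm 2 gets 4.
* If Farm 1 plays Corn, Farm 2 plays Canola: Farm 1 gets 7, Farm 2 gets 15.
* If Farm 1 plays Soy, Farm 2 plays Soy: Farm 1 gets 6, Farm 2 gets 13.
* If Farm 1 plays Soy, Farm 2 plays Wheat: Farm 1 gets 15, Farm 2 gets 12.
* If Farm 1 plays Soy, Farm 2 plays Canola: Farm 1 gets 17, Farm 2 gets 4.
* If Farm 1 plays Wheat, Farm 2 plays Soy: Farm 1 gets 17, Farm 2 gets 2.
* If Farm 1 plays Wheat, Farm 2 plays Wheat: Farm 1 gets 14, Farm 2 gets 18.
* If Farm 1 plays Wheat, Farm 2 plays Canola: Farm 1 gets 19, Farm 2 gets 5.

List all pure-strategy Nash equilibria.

No pure-strategy Nash equilibrium.

Farm 1 against Soy: payoffs 5, 8, 6, 17 → best response Wheat.
Farm 1 against Wheat: payoffs 4, 2, 15, 14 → best response Soy.
Farm 1 against Canola: payoffs 15, 7, 17, 19 → best response Wheat.
Farm 2 against Barley: payoffs 15, 18, 11 → best response Wheat.
Farm 2 against Corn: payoffs 9, 4, 15 → best response Canola.
Farm 2 against Soy: payoffs 13, 12, 4 → best response Soy.
Farm 2 against Wheat: payoffs 2, 18, 5 → best response Wheat.
No profile is a mutual best response for all players.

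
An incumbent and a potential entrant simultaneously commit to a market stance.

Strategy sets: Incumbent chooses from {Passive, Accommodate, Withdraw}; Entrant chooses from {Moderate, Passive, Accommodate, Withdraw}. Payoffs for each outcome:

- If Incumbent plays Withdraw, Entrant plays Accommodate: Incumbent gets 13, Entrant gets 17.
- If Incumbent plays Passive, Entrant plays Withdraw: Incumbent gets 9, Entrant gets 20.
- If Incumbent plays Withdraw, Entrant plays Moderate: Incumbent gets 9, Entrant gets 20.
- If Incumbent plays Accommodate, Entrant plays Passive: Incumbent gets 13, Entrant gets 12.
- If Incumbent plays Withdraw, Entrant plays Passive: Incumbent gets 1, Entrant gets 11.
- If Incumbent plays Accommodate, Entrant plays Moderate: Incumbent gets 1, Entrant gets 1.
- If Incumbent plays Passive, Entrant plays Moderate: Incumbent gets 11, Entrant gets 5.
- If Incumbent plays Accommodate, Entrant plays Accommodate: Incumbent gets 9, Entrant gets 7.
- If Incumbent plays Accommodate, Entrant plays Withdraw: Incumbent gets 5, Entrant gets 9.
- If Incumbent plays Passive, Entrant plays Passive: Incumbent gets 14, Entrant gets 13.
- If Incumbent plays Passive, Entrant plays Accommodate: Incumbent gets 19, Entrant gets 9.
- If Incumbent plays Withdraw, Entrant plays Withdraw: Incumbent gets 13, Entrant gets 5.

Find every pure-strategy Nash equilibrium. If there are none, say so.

(Passive, Moderate): Entrant can switch to Passive (5 → 13). Not NE.
(Passive, Passive): Entrant can switch to Withdraw (13 → 20). Not NE.
(Passive, Accommodate): Entrant can switch to Passive (9 → 13). Not NE.
(Passive, Withdraw): Incumbent can switch to Withdraw (9 → 13). Not NE.
(Accommodate, Moderate): Incumbent can switch to Passive (1 → 11). Not NE.
(Accommodate, Passive): Incumbent can switch to Passive (13 → 14). Not NE.
(The remaining 6 profiles each have a profitable deviation by the same check.)

none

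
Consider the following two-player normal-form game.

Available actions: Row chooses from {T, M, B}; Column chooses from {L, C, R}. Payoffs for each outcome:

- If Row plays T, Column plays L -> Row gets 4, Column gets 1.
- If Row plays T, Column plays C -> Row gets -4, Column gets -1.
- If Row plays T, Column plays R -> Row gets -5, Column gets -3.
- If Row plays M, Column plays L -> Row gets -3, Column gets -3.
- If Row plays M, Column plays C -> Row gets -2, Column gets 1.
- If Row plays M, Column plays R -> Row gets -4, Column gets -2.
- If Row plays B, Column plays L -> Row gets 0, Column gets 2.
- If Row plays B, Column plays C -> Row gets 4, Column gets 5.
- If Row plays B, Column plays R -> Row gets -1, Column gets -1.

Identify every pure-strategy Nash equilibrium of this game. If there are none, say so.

(T, L) and (B, C)

For each strategy profile, look for a profitable unilateral deviation.
(T, L): Row gets 4, best alternative 0; Column gets 1, best alternative -1. No profitable deviation — NE.
(T, C): Row can switch to M (-4 → -2). Not NE.
(T, R): Row can switch to M (-5 → -4). Not NE.
(M, L): Row can switch to T (-3 → 4). Not NE.
(M, C): Row can switch to B (-2 → 4). Not NE.
(M, R): Row can switch to B (-4 → -1). Not NE.
(B, L): Row can switch to T (0 → 4). Not NE.
(B, C): Row gets 4, best alternative -2; Column gets 5, best alternative 2. No profitable deviation — NE.
(B, R): Column can switch to L (-1 → 2). Not NE.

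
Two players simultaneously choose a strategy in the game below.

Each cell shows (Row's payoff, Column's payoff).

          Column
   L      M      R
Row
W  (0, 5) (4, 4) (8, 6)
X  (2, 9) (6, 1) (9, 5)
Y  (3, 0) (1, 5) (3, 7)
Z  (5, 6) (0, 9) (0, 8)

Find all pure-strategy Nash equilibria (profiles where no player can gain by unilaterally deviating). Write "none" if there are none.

No pure-strategy Nash equilibrium.

Row against L: payoffs 0, 2, 3, 5 → best response Z.
Row against M: payoffs 4, 6, 1, 0 → best response X.
Row against R: payoffs 8, 9, 3, 0 → best response X.
Column against W: payoffs 5, 4, 6 → best response R.
Column against X: payoffs 9, 1, 5 → best response L.
Column against Y: payoffs 0, 5, 7 → best response R.
Column against Z: payoffs 6, 9, 8 → best response M.
No profile is a mutual best response for all players.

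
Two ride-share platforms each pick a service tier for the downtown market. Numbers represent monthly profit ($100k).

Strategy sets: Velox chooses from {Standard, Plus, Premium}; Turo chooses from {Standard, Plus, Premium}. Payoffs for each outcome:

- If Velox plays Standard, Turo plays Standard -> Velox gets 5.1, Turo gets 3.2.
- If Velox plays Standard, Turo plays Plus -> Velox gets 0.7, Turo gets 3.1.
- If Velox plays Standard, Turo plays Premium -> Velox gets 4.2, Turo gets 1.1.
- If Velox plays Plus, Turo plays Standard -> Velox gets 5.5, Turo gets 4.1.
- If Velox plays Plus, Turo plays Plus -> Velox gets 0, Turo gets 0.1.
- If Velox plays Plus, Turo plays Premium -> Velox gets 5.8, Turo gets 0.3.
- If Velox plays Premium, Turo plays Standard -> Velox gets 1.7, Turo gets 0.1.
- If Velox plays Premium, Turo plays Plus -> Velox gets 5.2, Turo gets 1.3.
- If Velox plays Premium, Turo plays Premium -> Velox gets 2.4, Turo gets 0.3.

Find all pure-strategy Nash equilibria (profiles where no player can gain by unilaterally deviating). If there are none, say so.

(Plus, Standard); (Premium, Plus)

(Standard, Standard): Velox can switch to Plus (5.1 → 5.5). Not NE.
(Standard, Plus): Velox can switch to Premium (0.7 → 5.2). Not NE.
(Standard, Premium): Velox can switch to Plus (4.2 → 5.8). Not NE.
(Plus, Standard): Velox gets 5.5, best alternative 5.1; Turo gets 4.1, best alternative 0.3. No profitable deviation — NE.
(Plus, Plus): Velox can switch to Standard (0 → 0.7). Not NE.
(Plus, Premium): Turo can switch to Standard (0.3 → 4.1). Not NE.
(Premium, Standard): Velox can switch to Standard (1.7 → 5.1). Not NE.
(Premium, Plus): Velox gets 5.2, best alternative 0.7; Turo gets 1.3, best alternative 0.3. No profitable deviation — NE.
(The remaining 1 profile has a profitable deviation by the same check.)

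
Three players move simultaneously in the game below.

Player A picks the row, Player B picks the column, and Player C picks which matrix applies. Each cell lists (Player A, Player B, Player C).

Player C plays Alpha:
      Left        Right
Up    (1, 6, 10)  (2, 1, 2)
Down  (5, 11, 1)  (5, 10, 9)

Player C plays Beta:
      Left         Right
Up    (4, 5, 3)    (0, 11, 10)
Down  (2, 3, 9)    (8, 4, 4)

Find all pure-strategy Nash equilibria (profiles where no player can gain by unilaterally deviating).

This game has no pure Nash equilibrium.

For each strategy profile, look for a profitable unilateral deviation.
(Up, Left, Alpha): Player A can switch to Down (1 → 5). Not NE.
(Up, Left, Beta): Player B can switch to Right (5 → 11). Not NE.
(Up, Right, Alpha): Player A can switch to Down (2 → 5). Not NE.
(Up, Right, Beta): Player A can switch to Down (0 → 8). Not NE.
(Down, Left, Alpha): Player C can switch to Beta (1 → 9). Not NE.
(Down, Left, Beta): Player A can switch to Up (2 → 4). Not NE.
(Down, Right, Alpha): Player B can switch to Left (10 → 11). Not NE.
(Down, Right, Beta): Player C can switch to Alpha (4 → 9). Not NE.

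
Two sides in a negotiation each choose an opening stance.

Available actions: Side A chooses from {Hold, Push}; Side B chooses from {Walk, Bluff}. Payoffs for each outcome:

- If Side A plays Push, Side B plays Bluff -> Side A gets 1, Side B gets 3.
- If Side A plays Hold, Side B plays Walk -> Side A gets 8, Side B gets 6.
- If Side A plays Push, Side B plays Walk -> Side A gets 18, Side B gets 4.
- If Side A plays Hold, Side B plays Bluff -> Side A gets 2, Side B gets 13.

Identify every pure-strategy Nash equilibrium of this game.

For each strategy profile, look for a profitable unilateral deviation.
(Hold, Walk): Side A can switch to Push (8 → 18). Not NE.
(Hold, Bluff): Side A gets 2, best alternative 1; Side B gets 13, best alternative 6. No profitable deviation — NE.
(Push, Walk): Side A gets 18, best alternative 8; Side B gets 4, best alternative 3. No profitable deviation — NE.
(Push, Bluff): Side A can switch to Hold (1 → 2). Not NE.

(Hold, Bluff) and (Push, Walk)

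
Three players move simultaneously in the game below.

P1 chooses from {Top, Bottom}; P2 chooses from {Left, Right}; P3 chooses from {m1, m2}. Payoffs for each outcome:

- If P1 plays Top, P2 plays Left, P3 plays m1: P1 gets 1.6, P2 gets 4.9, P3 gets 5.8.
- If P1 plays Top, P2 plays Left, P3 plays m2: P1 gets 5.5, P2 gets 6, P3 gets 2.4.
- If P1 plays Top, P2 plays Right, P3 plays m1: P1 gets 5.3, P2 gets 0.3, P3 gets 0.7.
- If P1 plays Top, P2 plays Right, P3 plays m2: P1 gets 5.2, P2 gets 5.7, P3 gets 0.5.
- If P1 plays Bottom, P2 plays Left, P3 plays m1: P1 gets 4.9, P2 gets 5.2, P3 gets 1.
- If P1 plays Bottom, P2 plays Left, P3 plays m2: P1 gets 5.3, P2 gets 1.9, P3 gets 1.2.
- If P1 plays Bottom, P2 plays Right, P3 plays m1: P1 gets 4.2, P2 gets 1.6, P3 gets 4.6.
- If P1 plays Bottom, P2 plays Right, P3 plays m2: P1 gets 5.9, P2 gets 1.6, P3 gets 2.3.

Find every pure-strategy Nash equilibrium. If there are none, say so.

No pure-strategy Nash equilibrium.

For each strategy profile, look for a profitable unilateral deviation.
(Top, Left, m1): P1 can switch to Bottom (1.6 → 4.9). Not NE.
(Top, Left, m2): P3 can switch to m1 (2.4 → 5.8). Not NE.
(Top, Right, m1): P2 can switch to Left (0.3 → 4.9). Not NE.
(Top, Right, m2): P1 can switch to Bottom (5.2 → 5.9). Not NE.
(Bottom, Left, m1): P3 can switch to m2 (1 → 1.2). Not NE.
(Bottom, Left, m2): P1 can switch to Top (5.3 → 5.5). Not NE.
(Bottom, Right, m1): P1 can switch to Top (4.2 → 5.3). Not NE.
(Bottom, Right, m2): P2 can switch to Left (1.6 → 1.9). Not NE.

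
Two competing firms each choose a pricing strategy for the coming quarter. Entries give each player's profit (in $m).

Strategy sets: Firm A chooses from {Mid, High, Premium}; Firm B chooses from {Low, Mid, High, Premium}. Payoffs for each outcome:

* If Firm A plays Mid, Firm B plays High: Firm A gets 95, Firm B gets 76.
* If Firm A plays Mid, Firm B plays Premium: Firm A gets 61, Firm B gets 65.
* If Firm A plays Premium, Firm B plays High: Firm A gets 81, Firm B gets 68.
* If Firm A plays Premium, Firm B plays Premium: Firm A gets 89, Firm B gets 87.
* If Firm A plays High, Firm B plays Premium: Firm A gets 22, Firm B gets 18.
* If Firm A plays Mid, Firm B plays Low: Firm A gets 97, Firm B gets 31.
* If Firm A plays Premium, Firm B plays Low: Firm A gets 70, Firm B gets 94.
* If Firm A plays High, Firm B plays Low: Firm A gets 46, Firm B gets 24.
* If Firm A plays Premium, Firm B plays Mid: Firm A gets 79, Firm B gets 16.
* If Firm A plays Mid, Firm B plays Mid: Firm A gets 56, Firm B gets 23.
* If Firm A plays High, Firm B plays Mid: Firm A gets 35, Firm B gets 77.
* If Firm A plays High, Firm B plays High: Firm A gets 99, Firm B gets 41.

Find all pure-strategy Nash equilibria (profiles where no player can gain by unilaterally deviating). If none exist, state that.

none

For each player, find the best response to each opponent profile; mutual best responses are the pure NE.
Firm A against Low: payoffs 97, 46, 70 → best response Mid.
Firm A against Mid: payoffs 56, 35, 79 → best response Premium.
Firm A against High: payoffs 95, 99, 81 → best response High.
Firm A against Premium: payoffs 61, 22, 89 → best response Premium.
Firm B against Mid: payoffs 31, 23, 76, 65 → best response High.
Firm B against High: payoffs 24, 77, 41, 18 → best response Mid.
Firm B against Premium: payoffs 94, 16, 68, 87 → best response Low.
No profile is a mutual best response for all players.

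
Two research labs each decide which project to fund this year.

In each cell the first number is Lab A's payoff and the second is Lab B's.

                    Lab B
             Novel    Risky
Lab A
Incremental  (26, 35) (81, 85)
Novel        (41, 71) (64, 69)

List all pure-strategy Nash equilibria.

The pure Nash equilibria are (Incremental, Risky), (Novel, Novel).

Mark each player's best response to every combination of opponents' strategies; a profile where every player is best-responding is a pure Nash equilibrium.
Lab A against Novel: payoffs 26, 41 → best response Novel.
Lab A against Risky: payoffs 81, 64 → best response Incremental.
Lab B against Incremental: payoffs 35, 85 → best response Risky.
Lab B against Novel: payoffs 71, 69 → best response Novel.
Mutual best responses: (Incremental, Risky); (Novel, Novel).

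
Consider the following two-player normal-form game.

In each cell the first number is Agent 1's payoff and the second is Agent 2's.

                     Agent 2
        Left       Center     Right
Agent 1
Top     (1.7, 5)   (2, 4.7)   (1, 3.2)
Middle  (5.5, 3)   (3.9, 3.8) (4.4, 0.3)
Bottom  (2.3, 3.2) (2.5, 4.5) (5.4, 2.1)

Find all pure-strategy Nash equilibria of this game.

Pure NE: (Middle, Center)

For each strategy profile, look for a profitable unilateral deviation.
(Top, Left): Agent 1 can switch to Middle (1.7 → 5.5). Not NE.
(Top, Center): Agent 1 can switch to Middle (2 → 3.9). Not NE.
(Top, Right): Agent 1 can switch to Middle (1 → 4.4). Not NE.
(Middle, Left): Agent 2 can switch to Center (3 → 3.8). Not NE.
(Middle, Center): Agent 1 gets 3.9, best alternative 2.5; Agent 2 gets 3.8, best alternative 3. No profitable deviation — NE.
(Middle, Right): Agent 1 can switch to Bottom (4.4 → 5.4). Not NE.
(Bottom, Left): Agent 1 can switch to Middle (2.3 → 5.5). Not NE.
(The remaining 2 profiles each have a profitable deviation by the same check.)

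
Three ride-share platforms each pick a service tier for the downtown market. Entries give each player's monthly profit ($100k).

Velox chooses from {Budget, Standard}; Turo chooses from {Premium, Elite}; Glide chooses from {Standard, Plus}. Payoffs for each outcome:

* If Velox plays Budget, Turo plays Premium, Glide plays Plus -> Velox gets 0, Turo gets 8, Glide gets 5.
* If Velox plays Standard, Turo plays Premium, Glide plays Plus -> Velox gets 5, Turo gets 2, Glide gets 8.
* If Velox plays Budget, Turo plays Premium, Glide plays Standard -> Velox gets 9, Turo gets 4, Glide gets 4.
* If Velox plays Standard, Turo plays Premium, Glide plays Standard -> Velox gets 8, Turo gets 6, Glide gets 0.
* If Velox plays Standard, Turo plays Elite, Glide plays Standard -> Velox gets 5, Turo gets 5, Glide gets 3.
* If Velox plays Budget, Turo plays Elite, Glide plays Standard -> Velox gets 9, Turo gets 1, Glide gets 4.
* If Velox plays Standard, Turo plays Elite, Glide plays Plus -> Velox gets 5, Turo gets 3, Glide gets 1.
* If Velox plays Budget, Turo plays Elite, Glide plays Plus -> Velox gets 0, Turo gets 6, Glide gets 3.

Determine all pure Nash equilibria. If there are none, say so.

none

Check each profile: it is a Nash equilibrium iff no player can strictly gain by switching unilaterally.
(Budget, Premium, Standard): Glide can switch to Plus (4 → 5). Not NE.
(Budget, Premium, Plus): Velox can switch to Standard (0 → 5). Not NE.
(Budget, Elite, Standard): Turo can switch to Premium (1 → 4). Not NE.
(Budget, Elite, Plus): Velox can switch to Standard (0 → 5). Not NE.
(Standard, Premium, Standard): Velox can switch to Budget (8 → 9). Not NE.
(Standard, Premium, Plus): Turo can switch to Elite (2 → 3). Not NE.
(Standard, Elite, Standard): Velox can switch to Budget (5 → 9). Not NE.
(Standard, Elite, Plus): Glide can switch to Standard (1 → 3). Not NE.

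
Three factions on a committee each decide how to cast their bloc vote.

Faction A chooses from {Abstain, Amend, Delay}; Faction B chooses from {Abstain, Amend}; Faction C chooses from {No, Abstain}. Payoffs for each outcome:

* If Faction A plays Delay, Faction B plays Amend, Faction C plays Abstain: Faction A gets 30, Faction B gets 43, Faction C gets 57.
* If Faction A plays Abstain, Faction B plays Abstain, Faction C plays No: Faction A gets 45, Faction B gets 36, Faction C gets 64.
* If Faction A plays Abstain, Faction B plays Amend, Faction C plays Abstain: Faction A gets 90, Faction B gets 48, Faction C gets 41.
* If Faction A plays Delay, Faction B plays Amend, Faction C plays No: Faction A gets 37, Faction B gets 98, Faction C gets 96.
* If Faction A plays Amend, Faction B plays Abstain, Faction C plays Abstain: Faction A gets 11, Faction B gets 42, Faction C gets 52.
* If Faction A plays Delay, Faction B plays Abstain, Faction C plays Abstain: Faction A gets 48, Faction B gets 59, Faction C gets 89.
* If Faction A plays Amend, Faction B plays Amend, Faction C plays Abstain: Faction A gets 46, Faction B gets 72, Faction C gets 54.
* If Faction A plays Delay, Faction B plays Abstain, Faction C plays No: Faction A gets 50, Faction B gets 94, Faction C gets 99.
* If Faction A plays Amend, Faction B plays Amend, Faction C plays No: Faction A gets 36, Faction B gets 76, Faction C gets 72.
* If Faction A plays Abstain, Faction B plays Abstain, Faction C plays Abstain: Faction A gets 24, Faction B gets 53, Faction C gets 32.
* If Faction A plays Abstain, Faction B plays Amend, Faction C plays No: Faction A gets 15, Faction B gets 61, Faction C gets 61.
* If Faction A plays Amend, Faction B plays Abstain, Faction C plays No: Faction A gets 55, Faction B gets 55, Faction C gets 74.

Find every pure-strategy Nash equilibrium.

(Delay, Amend, No)

(Abstain, Abstain, No): Faction A can switch to Amend (45 → 55). Not NE.
(Abstain, Abstain, Abstain): Faction A can switch to Delay (24 → 48). Not NE.
(Abstain, Amend, No): Faction A can switch to Amend (15 → 36). Not NE.
(Abstain, Amend, Abstain): Faction B can switch to Abstain (48 → 53). Not NE.
(Amend, Abstain, No): Faction B can switch to Amend (55 → 76). Not NE.
(Amend, Abstain, Abstain): Faction A can switch to Abstain (11 → 24). Not NE.
(Amend, Amend, No): Faction A can switch to Delay (36 → 37). Not NE.
(Amend, Amend, Abstain): Faction A can switch to Abstain (46 → 90). Not NE.
(Delay, Amend, No): Faction A gets 37, best alternative 36; Faction B gets 98, best alternative 94; Faction C gets 96, best alternative 57. No profitable deviation — NE.
(The remaining 3 profiles each have a profitable deviation by the same check.)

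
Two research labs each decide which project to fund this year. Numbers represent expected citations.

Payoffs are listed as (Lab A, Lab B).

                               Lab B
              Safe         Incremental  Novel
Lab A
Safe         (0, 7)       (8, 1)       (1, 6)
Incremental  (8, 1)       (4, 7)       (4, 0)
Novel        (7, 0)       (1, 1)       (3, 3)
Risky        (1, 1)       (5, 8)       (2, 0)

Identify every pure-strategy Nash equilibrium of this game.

For each player, find the best response to each opponent profile; mutual best responses are the pure NE.
Lab A against Safe: payoffs 0, 8, 7, 1 → best response Incremental.
Lab A against Incremental: payoffs 8, 4, 1, 5 → best response Safe.
Lab A against Novel: payoffs 1, 4, 3, 2 → best response Incremental.
Lab B against Safe: payoffs 7, 1, 6 → best response Safe.
Lab B against Incremental: payoffs 1, 7, 0 → best response Incremental.
Lab B against Novel: payoffs 0, 1, 3 → best response Novel.
Lab B against Risky: payoffs 1, 8, 0 → best response Incremental.
No profile is a mutual best response for all players.

No pure-strategy Nash equilibrium.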